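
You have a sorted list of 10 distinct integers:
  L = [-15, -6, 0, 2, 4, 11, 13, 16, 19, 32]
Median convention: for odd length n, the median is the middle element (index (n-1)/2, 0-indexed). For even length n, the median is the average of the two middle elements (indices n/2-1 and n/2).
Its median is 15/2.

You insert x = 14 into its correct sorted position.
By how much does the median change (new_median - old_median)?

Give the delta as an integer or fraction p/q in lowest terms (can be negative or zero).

Answer: 7/2

Derivation:
Old median = 15/2
After inserting x = 14: new sorted = [-15, -6, 0, 2, 4, 11, 13, 14, 16, 19, 32]
New median = 11
Delta = 11 - 15/2 = 7/2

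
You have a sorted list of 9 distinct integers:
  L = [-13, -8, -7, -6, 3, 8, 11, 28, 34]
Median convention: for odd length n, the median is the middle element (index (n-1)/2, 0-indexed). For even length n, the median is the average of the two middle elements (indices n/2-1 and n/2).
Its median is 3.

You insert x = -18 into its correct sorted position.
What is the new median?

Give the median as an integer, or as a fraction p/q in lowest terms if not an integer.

Answer: -3/2

Derivation:
Old list (sorted, length 9): [-13, -8, -7, -6, 3, 8, 11, 28, 34]
Old median = 3
Insert x = -18
Old length odd (9). Middle was index 4 = 3.
New length even (10). New median = avg of two middle elements.
x = -18: 0 elements are < x, 9 elements are > x.
New sorted list: [-18, -13, -8, -7, -6, 3, 8, 11, 28, 34]
New median = -3/2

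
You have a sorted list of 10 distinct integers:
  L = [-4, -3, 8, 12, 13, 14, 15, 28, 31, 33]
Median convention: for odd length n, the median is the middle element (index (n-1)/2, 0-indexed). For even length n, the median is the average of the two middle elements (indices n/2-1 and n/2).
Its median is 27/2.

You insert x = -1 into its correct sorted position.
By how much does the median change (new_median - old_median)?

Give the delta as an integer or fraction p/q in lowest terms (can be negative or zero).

Answer: -1/2

Derivation:
Old median = 27/2
After inserting x = -1: new sorted = [-4, -3, -1, 8, 12, 13, 14, 15, 28, 31, 33]
New median = 13
Delta = 13 - 27/2 = -1/2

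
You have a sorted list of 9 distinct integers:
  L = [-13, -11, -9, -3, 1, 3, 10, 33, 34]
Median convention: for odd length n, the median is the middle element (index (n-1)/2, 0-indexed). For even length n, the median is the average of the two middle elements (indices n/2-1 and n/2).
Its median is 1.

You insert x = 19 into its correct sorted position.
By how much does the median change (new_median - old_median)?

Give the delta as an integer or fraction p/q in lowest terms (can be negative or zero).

Answer: 1

Derivation:
Old median = 1
After inserting x = 19: new sorted = [-13, -11, -9, -3, 1, 3, 10, 19, 33, 34]
New median = 2
Delta = 2 - 1 = 1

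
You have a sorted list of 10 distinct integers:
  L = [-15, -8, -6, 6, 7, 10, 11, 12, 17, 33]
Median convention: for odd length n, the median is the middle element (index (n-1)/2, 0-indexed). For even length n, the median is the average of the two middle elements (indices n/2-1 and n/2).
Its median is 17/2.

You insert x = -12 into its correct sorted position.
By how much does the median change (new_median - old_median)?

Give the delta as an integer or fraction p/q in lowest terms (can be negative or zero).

Answer: -3/2

Derivation:
Old median = 17/2
After inserting x = -12: new sorted = [-15, -12, -8, -6, 6, 7, 10, 11, 12, 17, 33]
New median = 7
Delta = 7 - 17/2 = -3/2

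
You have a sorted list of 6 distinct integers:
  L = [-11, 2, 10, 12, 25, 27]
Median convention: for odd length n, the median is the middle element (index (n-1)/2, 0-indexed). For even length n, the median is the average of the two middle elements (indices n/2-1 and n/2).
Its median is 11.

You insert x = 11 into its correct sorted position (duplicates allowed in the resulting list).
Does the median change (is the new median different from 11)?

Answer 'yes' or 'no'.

Answer: no

Derivation:
Old median = 11
Insert x = 11
New median = 11
Changed? no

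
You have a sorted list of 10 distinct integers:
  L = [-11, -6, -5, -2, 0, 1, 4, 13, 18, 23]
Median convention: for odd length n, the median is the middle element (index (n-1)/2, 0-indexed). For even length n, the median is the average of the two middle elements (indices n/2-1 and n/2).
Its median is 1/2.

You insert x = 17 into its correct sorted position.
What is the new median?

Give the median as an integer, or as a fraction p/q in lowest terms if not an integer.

Answer: 1

Derivation:
Old list (sorted, length 10): [-11, -6, -5, -2, 0, 1, 4, 13, 18, 23]
Old median = 1/2
Insert x = 17
Old length even (10). Middle pair: indices 4,5 = 0,1.
New length odd (11). New median = single middle element.
x = 17: 8 elements are < x, 2 elements are > x.
New sorted list: [-11, -6, -5, -2, 0, 1, 4, 13, 17, 18, 23]
New median = 1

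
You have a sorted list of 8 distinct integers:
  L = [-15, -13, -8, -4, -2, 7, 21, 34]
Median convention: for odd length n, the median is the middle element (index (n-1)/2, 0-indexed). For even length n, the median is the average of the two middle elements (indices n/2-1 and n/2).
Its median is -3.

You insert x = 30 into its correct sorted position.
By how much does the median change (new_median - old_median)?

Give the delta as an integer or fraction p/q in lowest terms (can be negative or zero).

Old median = -3
After inserting x = 30: new sorted = [-15, -13, -8, -4, -2, 7, 21, 30, 34]
New median = -2
Delta = -2 - -3 = 1

Answer: 1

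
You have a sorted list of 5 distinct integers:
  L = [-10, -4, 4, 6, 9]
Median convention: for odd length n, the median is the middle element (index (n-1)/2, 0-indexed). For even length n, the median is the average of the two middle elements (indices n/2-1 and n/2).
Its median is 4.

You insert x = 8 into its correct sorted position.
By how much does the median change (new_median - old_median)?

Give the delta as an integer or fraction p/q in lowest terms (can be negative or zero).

Answer: 1

Derivation:
Old median = 4
After inserting x = 8: new sorted = [-10, -4, 4, 6, 8, 9]
New median = 5
Delta = 5 - 4 = 1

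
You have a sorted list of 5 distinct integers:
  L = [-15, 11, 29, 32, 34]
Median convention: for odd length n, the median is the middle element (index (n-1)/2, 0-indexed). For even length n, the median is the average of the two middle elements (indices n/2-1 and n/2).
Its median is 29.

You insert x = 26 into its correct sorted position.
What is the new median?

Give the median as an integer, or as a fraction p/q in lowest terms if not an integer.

Answer: 55/2

Derivation:
Old list (sorted, length 5): [-15, 11, 29, 32, 34]
Old median = 29
Insert x = 26
Old length odd (5). Middle was index 2 = 29.
New length even (6). New median = avg of two middle elements.
x = 26: 2 elements are < x, 3 elements are > x.
New sorted list: [-15, 11, 26, 29, 32, 34]
New median = 55/2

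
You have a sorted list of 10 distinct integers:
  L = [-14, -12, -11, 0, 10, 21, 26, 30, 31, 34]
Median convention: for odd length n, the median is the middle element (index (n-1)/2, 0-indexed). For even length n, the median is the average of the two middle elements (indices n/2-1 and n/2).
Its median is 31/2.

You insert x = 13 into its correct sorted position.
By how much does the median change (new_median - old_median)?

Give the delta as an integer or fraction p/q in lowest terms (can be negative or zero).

Old median = 31/2
After inserting x = 13: new sorted = [-14, -12, -11, 0, 10, 13, 21, 26, 30, 31, 34]
New median = 13
Delta = 13 - 31/2 = -5/2

Answer: -5/2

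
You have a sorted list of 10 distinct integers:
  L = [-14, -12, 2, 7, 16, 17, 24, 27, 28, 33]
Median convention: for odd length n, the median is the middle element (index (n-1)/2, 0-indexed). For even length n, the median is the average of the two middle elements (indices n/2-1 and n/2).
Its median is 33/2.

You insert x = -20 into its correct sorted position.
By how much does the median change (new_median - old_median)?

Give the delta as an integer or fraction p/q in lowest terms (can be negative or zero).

Answer: -1/2

Derivation:
Old median = 33/2
After inserting x = -20: new sorted = [-20, -14, -12, 2, 7, 16, 17, 24, 27, 28, 33]
New median = 16
Delta = 16 - 33/2 = -1/2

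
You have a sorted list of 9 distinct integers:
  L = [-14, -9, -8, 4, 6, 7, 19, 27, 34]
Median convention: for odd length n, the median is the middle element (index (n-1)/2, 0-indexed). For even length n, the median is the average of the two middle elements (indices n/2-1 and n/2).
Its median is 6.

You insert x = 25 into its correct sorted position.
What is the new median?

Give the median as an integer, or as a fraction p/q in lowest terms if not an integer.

Old list (sorted, length 9): [-14, -9, -8, 4, 6, 7, 19, 27, 34]
Old median = 6
Insert x = 25
Old length odd (9). Middle was index 4 = 6.
New length even (10). New median = avg of two middle elements.
x = 25: 7 elements are < x, 2 elements are > x.
New sorted list: [-14, -9, -8, 4, 6, 7, 19, 25, 27, 34]
New median = 13/2

Answer: 13/2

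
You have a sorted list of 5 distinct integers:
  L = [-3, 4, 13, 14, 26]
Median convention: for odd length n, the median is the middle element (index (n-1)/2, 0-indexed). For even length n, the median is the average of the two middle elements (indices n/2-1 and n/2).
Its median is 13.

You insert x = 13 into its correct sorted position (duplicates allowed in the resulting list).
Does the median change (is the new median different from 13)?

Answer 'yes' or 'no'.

Old median = 13
Insert x = 13
New median = 13
Changed? no

Answer: no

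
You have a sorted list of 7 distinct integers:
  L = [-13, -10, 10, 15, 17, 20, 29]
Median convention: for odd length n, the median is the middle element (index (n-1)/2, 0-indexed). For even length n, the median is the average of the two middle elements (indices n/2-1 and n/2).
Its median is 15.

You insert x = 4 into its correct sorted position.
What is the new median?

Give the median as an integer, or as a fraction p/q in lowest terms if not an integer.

Old list (sorted, length 7): [-13, -10, 10, 15, 17, 20, 29]
Old median = 15
Insert x = 4
Old length odd (7). Middle was index 3 = 15.
New length even (8). New median = avg of two middle elements.
x = 4: 2 elements are < x, 5 elements are > x.
New sorted list: [-13, -10, 4, 10, 15, 17, 20, 29]
New median = 25/2

Answer: 25/2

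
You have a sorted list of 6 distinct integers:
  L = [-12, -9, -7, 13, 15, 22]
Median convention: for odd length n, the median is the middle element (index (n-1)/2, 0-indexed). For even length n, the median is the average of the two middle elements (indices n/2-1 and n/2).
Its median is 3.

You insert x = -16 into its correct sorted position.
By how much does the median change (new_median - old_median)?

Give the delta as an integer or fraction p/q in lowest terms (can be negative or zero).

Old median = 3
After inserting x = -16: new sorted = [-16, -12, -9, -7, 13, 15, 22]
New median = -7
Delta = -7 - 3 = -10

Answer: -10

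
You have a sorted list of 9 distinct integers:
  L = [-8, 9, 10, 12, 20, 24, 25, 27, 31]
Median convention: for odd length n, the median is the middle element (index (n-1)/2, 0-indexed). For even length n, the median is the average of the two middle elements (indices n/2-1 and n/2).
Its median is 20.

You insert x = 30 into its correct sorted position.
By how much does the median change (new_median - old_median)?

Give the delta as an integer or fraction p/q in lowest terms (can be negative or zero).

Old median = 20
After inserting x = 30: new sorted = [-8, 9, 10, 12, 20, 24, 25, 27, 30, 31]
New median = 22
Delta = 22 - 20 = 2

Answer: 2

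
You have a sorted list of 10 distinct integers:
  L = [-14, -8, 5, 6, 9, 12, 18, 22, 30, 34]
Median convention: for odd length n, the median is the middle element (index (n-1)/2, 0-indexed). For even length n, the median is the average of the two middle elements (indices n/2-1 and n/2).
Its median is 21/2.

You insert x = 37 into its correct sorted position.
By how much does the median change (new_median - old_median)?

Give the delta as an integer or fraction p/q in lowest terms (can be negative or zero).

Old median = 21/2
After inserting x = 37: new sorted = [-14, -8, 5, 6, 9, 12, 18, 22, 30, 34, 37]
New median = 12
Delta = 12 - 21/2 = 3/2

Answer: 3/2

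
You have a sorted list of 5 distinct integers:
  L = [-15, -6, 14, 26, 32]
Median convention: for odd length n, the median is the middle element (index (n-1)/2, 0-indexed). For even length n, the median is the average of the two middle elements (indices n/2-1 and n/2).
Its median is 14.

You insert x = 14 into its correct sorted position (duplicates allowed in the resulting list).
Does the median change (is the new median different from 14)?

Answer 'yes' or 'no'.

Old median = 14
Insert x = 14
New median = 14
Changed? no

Answer: no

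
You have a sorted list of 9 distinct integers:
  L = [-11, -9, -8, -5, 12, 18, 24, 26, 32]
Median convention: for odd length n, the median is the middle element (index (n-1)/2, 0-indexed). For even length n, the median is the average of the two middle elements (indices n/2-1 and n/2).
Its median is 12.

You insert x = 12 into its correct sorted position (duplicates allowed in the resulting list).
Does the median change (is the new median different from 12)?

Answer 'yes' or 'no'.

Old median = 12
Insert x = 12
New median = 12
Changed? no

Answer: no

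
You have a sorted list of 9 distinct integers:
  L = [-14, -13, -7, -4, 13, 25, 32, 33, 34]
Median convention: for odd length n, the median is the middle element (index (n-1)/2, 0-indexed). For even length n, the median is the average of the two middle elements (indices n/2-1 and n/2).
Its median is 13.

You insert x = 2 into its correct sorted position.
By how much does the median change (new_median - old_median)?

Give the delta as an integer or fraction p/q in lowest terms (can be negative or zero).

Answer: -11/2

Derivation:
Old median = 13
After inserting x = 2: new sorted = [-14, -13, -7, -4, 2, 13, 25, 32, 33, 34]
New median = 15/2
Delta = 15/2 - 13 = -11/2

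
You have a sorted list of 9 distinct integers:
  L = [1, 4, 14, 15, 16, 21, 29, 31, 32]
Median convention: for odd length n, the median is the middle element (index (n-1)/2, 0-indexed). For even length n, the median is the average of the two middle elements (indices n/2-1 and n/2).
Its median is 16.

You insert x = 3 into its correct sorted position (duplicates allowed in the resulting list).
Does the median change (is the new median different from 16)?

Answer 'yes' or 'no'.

Answer: yes

Derivation:
Old median = 16
Insert x = 3
New median = 31/2
Changed? yes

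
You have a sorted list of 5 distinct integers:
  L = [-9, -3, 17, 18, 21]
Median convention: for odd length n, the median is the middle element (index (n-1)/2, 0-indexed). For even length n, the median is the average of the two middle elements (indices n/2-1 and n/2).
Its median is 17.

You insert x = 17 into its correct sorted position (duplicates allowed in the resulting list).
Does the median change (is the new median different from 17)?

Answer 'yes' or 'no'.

Old median = 17
Insert x = 17
New median = 17
Changed? no

Answer: no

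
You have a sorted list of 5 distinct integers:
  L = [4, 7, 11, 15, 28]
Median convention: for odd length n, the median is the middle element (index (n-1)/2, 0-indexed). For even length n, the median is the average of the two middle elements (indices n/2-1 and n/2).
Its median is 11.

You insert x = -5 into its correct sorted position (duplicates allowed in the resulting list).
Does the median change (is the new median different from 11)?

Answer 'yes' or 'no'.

Answer: yes

Derivation:
Old median = 11
Insert x = -5
New median = 9
Changed? yes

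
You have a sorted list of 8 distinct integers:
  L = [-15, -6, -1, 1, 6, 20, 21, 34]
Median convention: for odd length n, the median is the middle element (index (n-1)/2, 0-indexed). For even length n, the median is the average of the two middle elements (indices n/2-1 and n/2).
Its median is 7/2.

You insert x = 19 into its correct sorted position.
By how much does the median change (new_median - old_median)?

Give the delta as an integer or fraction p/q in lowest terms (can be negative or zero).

Answer: 5/2

Derivation:
Old median = 7/2
After inserting x = 19: new sorted = [-15, -6, -1, 1, 6, 19, 20, 21, 34]
New median = 6
Delta = 6 - 7/2 = 5/2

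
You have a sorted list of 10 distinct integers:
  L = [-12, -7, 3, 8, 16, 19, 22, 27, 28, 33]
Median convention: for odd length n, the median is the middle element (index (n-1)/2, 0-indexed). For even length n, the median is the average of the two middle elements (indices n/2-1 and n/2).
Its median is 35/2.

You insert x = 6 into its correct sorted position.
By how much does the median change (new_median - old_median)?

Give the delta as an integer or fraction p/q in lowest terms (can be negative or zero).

Old median = 35/2
After inserting x = 6: new sorted = [-12, -7, 3, 6, 8, 16, 19, 22, 27, 28, 33]
New median = 16
Delta = 16 - 35/2 = -3/2

Answer: -3/2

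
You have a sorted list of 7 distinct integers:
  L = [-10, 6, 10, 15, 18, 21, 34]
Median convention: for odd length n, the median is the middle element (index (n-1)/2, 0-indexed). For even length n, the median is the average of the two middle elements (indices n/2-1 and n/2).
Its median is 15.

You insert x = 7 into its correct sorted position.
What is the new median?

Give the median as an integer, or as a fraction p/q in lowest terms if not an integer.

Old list (sorted, length 7): [-10, 6, 10, 15, 18, 21, 34]
Old median = 15
Insert x = 7
Old length odd (7). Middle was index 3 = 15.
New length even (8). New median = avg of two middle elements.
x = 7: 2 elements are < x, 5 elements are > x.
New sorted list: [-10, 6, 7, 10, 15, 18, 21, 34]
New median = 25/2

Answer: 25/2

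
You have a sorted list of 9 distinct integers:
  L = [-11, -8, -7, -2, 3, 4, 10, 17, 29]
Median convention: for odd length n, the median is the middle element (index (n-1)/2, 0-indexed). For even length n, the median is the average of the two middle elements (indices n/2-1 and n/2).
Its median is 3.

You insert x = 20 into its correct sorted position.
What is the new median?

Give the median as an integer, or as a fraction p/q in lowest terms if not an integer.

Old list (sorted, length 9): [-11, -8, -7, -2, 3, 4, 10, 17, 29]
Old median = 3
Insert x = 20
Old length odd (9). Middle was index 4 = 3.
New length even (10). New median = avg of two middle elements.
x = 20: 8 elements are < x, 1 elements are > x.
New sorted list: [-11, -8, -7, -2, 3, 4, 10, 17, 20, 29]
New median = 7/2

Answer: 7/2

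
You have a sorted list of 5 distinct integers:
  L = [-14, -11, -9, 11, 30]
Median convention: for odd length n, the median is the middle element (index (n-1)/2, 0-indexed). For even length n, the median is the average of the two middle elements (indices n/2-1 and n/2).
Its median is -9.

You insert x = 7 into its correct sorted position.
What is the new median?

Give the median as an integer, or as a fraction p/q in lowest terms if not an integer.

Answer: -1

Derivation:
Old list (sorted, length 5): [-14, -11, -9, 11, 30]
Old median = -9
Insert x = 7
Old length odd (5). Middle was index 2 = -9.
New length even (6). New median = avg of two middle elements.
x = 7: 3 elements are < x, 2 elements are > x.
New sorted list: [-14, -11, -9, 7, 11, 30]
New median = -1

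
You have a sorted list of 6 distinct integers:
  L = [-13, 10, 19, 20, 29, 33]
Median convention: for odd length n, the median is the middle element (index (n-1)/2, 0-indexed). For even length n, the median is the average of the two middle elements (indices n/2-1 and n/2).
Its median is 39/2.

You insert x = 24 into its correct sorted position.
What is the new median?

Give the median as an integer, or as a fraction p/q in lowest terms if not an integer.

Old list (sorted, length 6): [-13, 10, 19, 20, 29, 33]
Old median = 39/2
Insert x = 24
Old length even (6). Middle pair: indices 2,3 = 19,20.
New length odd (7). New median = single middle element.
x = 24: 4 elements are < x, 2 elements are > x.
New sorted list: [-13, 10, 19, 20, 24, 29, 33]
New median = 20

Answer: 20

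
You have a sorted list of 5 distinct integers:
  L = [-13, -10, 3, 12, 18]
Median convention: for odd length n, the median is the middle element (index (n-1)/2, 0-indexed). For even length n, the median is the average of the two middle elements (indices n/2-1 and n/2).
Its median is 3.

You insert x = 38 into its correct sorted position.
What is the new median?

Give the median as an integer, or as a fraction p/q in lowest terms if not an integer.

Answer: 15/2

Derivation:
Old list (sorted, length 5): [-13, -10, 3, 12, 18]
Old median = 3
Insert x = 38
Old length odd (5). Middle was index 2 = 3.
New length even (6). New median = avg of two middle elements.
x = 38: 5 elements are < x, 0 elements are > x.
New sorted list: [-13, -10, 3, 12, 18, 38]
New median = 15/2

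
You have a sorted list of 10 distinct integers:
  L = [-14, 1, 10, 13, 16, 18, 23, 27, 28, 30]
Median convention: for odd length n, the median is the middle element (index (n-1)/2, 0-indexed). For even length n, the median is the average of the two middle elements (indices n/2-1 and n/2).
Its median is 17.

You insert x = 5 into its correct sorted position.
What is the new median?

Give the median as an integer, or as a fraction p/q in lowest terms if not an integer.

Answer: 16

Derivation:
Old list (sorted, length 10): [-14, 1, 10, 13, 16, 18, 23, 27, 28, 30]
Old median = 17
Insert x = 5
Old length even (10). Middle pair: indices 4,5 = 16,18.
New length odd (11). New median = single middle element.
x = 5: 2 elements are < x, 8 elements are > x.
New sorted list: [-14, 1, 5, 10, 13, 16, 18, 23, 27, 28, 30]
New median = 16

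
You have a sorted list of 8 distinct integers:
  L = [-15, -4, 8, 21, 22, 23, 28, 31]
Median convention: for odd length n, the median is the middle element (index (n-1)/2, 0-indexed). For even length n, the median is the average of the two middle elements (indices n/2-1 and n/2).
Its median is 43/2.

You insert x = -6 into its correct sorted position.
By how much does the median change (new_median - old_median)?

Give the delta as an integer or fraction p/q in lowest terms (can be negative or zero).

Answer: -1/2

Derivation:
Old median = 43/2
After inserting x = -6: new sorted = [-15, -6, -4, 8, 21, 22, 23, 28, 31]
New median = 21
Delta = 21 - 43/2 = -1/2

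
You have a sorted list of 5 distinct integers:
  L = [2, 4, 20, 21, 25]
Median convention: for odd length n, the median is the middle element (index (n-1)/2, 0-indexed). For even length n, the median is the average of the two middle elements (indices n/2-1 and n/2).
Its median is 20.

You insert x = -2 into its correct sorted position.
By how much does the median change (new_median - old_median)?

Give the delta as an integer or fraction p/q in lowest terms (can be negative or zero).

Answer: -8

Derivation:
Old median = 20
After inserting x = -2: new sorted = [-2, 2, 4, 20, 21, 25]
New median = 12
Delta = 12 - 20 = -8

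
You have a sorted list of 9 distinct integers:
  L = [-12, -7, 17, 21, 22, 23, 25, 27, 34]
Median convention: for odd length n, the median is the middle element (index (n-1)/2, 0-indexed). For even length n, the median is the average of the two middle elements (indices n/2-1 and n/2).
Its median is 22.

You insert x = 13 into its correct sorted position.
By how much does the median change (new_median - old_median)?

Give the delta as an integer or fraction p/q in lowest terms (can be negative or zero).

Old median = 22
After inserting x = 13: new sorted = [-12, -7, 13, 17, 21, 22, 23, 25, 27, 34]
New median = 43/2
Delta = 43/2 - 22 = -1/2

Answer: -1/2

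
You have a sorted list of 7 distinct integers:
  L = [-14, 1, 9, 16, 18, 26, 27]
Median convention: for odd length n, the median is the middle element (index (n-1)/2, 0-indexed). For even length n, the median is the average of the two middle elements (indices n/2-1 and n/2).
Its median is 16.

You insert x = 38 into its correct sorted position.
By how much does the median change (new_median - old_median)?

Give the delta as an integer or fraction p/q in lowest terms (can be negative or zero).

Old median = 16
After inserting x = 38: new sorted = [-14, 1, 9, 16, 18, 26, 27, 38]
New median = 17
Delta = 17 - 16 = 1

Answer: 1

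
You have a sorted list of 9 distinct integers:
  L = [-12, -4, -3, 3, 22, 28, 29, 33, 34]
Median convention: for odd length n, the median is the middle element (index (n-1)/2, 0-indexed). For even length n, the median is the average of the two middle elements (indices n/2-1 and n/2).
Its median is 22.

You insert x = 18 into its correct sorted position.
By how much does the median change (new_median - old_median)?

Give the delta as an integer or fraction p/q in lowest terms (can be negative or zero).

Old median = 22
After inserting x = 18: new sorted = [-12, -4, -3, 3, 18, 22, 28, 29, 33, 34]
New median = 20
Delta = 20 - 22 = -2

Answer: -2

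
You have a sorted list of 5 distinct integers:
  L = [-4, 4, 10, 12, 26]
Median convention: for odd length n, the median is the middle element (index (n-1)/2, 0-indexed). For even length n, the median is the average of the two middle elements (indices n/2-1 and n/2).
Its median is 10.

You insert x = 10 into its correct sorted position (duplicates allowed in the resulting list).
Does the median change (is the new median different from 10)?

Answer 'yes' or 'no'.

Old median = 10
Insert x = 10
New median = 10
Changed? no

Answer: no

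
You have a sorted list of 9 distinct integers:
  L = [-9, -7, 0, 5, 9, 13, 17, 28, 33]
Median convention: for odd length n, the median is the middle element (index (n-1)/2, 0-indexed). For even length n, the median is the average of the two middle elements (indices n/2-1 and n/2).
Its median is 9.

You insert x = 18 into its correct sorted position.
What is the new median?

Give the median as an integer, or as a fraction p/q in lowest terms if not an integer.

Answer: 11

Derivation:
Old list (sorted, length 9): [-9, -7, 0, 5, 9, 13, 17, 28, 33]
Old median = 9
Insert x = 18
Old length odd (9). Middle was index 4 = 9.
New length even (10). New median = avg of two middle elements.
x = 18: 7 elements are < x, 2 elements are > x.
New sorted list: [-9, -7, 0, 5, 9, 13, 17, 18, 28, 33]
New median = 11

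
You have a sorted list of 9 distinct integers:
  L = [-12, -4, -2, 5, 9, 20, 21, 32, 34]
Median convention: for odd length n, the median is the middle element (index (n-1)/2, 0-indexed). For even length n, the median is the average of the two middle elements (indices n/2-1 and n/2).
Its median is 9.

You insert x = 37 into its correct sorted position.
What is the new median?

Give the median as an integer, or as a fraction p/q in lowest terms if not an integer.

Answer: 29/2

Derivation:
Old list (sorted, length 9): [-12, -4, -2, 5, 9, 20, 21, 32, 34]
Old median = 9
Insert x = 37
Old length odd (9). Middle was index 4 = 9.
New length even (10). New median = avg of two middle elements.
x = 37: 9 elements are < x, 0 elements are > x.
New sorted list: [-12, -4, -2, 5, 9, 20, 21, 32, 34, 37]
New median = 29/2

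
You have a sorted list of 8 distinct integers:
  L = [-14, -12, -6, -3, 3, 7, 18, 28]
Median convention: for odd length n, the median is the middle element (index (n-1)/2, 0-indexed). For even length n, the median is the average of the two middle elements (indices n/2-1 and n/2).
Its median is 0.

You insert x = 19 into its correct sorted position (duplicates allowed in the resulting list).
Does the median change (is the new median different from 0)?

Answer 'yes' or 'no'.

Old median = 0
Insert x = 19
New median = 3
Changed? yes

Answer: yes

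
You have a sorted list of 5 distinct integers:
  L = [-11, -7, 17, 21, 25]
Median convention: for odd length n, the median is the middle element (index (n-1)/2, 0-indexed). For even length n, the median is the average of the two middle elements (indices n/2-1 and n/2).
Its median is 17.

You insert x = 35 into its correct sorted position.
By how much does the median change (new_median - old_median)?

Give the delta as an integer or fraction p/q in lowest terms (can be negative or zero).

Old median = 17
After inserting x = 35: new sorted = [-11, -7, 17, 21, 25, 35]
New median = 19
Delta = 19 - 17 = 2

Answer: 2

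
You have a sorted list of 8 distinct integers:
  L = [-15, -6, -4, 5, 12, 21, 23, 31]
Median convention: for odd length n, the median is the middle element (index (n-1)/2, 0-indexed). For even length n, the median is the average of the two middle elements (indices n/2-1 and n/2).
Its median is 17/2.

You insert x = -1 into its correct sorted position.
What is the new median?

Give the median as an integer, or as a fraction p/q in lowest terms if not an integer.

Old list (sorted, length 8): [-15, -6, -4, 5, 12, 21, 23, 31]
Old median = 17/2
Insert x = -1
Old length even (8). Middle pair: indices 3,4 = 5,12.
New length odd (9). New median = single middle element.
x = -1: 3 elements are < x, 5 elements are > x.
New sorted list: [-15, -6, -4, -1, 5, 12, 21, 23, 31]
New median = 5

Answer: 5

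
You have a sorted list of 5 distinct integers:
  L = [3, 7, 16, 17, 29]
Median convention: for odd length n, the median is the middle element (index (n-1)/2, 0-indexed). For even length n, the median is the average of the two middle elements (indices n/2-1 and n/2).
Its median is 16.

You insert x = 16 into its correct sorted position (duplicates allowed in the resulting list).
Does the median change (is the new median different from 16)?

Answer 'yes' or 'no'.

Answer: no

Derivation:
Old median = 16
Insert x = 16
New median = 16
Changed? no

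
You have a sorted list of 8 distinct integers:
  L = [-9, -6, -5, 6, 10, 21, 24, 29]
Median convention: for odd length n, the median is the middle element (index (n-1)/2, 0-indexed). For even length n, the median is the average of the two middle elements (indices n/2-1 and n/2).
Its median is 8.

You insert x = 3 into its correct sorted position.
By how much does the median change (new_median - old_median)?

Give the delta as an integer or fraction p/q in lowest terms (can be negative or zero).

Answer: -2

Derivation:
Old median = 8
After inserting x = 3: new sorted = [-9, -6, -5, 3, 6, 10, 21, 24, 29]
New median = 6
Delta = 6 - 8 = -2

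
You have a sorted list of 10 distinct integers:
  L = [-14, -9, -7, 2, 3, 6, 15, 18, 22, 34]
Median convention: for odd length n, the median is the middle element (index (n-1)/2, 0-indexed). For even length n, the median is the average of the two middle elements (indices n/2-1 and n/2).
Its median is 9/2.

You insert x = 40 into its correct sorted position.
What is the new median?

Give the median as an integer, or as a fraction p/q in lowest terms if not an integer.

Old list (sorted, length 10): [-14, -9, -7, 2, 3, 6, 15, 18, 22, 34]
Old median = 9/2
Insert x = 40
Old length even (10). Middle pair: indices 4,5 = 3,6.
New length odd (11). New median = single middle element.
x = 40: 10 elements are < x, 0 elements are > x.
New sorted list: [-14, -9, -7, 2, 3, 6, 15, 18, 22, 34, 40]
New median = 6

Answer: 6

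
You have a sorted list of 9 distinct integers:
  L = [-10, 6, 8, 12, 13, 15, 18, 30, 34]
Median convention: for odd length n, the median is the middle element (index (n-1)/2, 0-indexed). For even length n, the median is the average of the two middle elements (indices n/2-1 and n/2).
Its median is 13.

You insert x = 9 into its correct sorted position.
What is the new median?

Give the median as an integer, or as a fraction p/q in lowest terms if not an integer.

Answer: 25/2

Derivation:
Old list (sorted, length 9): [-10, 6, 8, 12, 13, 15, 18, 30, 34]
Old median = 13
Insert x = 9
Old length odd (9). Middle was index 4 = 13.
New length even (10). New median = avg of two middle elements.
x = 9: 3 elements are < x, 6 elements are > x.
New sorted list: [-10, 6, 8, 9, 12, 13, 15, 18, 30, 34]
New median = 25/2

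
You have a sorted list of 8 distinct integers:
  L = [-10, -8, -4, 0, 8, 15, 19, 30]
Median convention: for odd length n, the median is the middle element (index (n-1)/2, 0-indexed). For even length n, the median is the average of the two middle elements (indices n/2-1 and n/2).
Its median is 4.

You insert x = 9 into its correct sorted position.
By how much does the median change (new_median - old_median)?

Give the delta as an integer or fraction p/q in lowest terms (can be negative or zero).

Answer: 4

Derivation:
Old median = 4
After inserting x = 9: new sorted = [-10, -8, -4, 0, 8, 9, 15, 19, 30]
New median = 8
Delta = 8 - 4 = 4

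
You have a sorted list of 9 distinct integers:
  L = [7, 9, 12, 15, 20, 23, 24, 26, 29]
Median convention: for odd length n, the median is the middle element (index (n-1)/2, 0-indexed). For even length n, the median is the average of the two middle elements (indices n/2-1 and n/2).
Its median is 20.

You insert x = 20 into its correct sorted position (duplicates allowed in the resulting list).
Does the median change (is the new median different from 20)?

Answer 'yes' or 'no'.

Old median = 20
Insert x = 20
New median = 20
Changed? no

Answer: no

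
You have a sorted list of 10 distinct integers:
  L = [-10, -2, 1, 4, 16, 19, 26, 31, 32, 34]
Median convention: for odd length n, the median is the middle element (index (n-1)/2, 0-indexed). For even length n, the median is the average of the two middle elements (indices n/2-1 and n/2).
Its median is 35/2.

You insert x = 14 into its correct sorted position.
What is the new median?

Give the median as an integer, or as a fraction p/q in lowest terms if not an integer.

Answer: 16

Derivation:
Old list (sorted, length 10): [-10, -2, 1, 4, 16, 19, 26, 31, 32, 34]
Old median = 35/2
Insert x = 14
Old length even (10). Middle pair: indices 4,5 = 16,19.
New length odd (11). New median = single middle element.
x = 14: 4 elements are < x, 6 elements are > x.
New sorted list: [-10, -2, 1, 4, 14, 16, 19, 26, 31, 32, 34]
New median = 16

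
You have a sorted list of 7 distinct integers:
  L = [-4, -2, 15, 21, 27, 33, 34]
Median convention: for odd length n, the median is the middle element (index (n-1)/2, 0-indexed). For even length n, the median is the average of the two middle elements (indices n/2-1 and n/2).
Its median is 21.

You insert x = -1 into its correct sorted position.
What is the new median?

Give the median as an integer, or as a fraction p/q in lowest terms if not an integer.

Answer: 18

Derivation:
Old list (sorted, length 7): [-4, -2, 15, 21, 27, 33, 34]
Old median = 21
Insert x = -1
Old length odd (7). Middle was index 3 = 21.
New length even (8). New median = avg of two middle elements.
x = -1: 2 elements are < x, 5 elements are > x.
New sorted list: [-4, -2, -1, 15, 21, 27, 33, 34]
New median = 18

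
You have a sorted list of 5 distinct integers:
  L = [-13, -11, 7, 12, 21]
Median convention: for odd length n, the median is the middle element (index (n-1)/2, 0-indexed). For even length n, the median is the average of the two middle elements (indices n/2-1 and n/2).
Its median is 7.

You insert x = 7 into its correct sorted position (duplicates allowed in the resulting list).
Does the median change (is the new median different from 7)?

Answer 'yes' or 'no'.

Answer: no

Derivation:
Old median = 7
Insert x = 7
New median = 7
Changed? no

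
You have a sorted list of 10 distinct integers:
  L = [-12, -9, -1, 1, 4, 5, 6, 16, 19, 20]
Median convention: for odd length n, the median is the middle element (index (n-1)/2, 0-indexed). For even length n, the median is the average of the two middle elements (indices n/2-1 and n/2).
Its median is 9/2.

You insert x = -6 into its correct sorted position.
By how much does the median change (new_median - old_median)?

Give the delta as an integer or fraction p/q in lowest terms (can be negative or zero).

Old median = 9/2
After inserting x = -6: new sorted = [-12, -9, -6, -1, 1, 4, 5, 6, 16, 19, 20]
New median = 4
Delta = 4 - 9/2 = -1/2

Answer: -1/2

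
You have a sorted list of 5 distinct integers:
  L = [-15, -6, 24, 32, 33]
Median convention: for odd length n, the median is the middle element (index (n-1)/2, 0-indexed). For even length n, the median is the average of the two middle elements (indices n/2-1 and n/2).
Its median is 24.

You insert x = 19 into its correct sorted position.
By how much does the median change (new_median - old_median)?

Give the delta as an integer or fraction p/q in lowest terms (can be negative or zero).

Old median = 24
After inserting x = 19: new sorted = [-15, -6, 19, 24, 32, 33]
New median = 43/2
Delta = 43/2 - 24 = -5/2

Answer: -5/2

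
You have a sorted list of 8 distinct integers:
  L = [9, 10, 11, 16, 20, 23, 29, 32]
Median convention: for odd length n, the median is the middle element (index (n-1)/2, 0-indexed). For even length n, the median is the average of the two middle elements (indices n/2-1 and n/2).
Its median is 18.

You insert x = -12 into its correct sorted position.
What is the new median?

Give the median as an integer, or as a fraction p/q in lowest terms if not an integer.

Old list (sorted, length 8): [9, 10, 11, 16, 20, 23, 29, 32]
Old median = 18
Insert x = -12
Old length even (8). Middle pair: indices 3,4 = 16,20.
New length odd (9). New median = single middle element.
x = -12: 0 elements are < x, 8 elements are > x.
New sorted list: [-12, 9, 10, 11, 16, 20, 23, 29, 32]
New median = 16

Answer: 16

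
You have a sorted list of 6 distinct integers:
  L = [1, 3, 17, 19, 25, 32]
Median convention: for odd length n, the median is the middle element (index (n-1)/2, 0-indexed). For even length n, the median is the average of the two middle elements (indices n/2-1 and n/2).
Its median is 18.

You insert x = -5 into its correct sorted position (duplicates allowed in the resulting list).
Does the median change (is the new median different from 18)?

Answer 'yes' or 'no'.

Answer: yes

Derivation:
Old median = 18
Insert x = -5
New median = 17
Changed? yes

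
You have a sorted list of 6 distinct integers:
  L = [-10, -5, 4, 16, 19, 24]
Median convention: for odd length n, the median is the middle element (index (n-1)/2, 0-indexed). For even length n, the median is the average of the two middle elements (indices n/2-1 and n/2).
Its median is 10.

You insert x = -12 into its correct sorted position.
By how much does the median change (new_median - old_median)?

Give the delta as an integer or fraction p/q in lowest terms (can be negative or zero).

Old median = 10
After inserting x = -12: new sorted = [-12, -10, -5, 4, 16, 19, 24]
New median = 4
Delta = 4 - 10 = -6

Answer: -6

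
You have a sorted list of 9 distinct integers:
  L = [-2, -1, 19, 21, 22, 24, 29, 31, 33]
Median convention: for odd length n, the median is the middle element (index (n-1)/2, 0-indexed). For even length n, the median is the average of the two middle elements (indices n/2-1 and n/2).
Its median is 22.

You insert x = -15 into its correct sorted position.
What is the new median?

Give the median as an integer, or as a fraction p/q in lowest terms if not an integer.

Answer: 43/2

Derivation:
Old list (sorted, length 9): [-2, -1, 19, 21, 22, 24, 29, 31, 33]
Old median = 22
Insert x = -15
Old length odd (9). Middle was index 4 = 22.
New length even (10). New median = avg of two middle elements.
x = -15: 0 elements are < x, 9 elements are > x.
New sorted list: [-15, -2, -1, 19, 21, 22, 24, 29, 31, 33]
New median = 43/2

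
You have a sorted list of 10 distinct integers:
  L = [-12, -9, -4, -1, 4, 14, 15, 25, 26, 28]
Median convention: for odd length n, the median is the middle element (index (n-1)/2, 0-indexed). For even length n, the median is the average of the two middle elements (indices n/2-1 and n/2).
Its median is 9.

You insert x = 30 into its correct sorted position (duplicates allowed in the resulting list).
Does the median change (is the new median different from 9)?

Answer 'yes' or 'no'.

Old median = 9
Insert x = 30
New median = 14
Changed? yes

Answer: yes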